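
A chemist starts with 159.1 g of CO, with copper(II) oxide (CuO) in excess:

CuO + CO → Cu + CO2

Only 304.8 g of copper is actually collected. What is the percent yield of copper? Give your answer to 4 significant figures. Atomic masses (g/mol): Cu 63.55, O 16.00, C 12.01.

84.44 %

M(CO) = 12.01 + 16.00 = 28.01 g/mol.
M(Cu) = 63.55 g/mol.
n(CO) = 159.10 g / 28.01 g/mol = 5.6801 mol.
From the equation the CO:Cu mole ratio is 1:1, so n(Cu) = 5.6801 × 1/1 = 5.6801 mol.
Mass of Cu = 5.6801 mol × 63.55 g/mol = 360.97 g.
This is the theoretical yield. Percent yield = 304.8 g / 360.97 g × 100% = 84.439%.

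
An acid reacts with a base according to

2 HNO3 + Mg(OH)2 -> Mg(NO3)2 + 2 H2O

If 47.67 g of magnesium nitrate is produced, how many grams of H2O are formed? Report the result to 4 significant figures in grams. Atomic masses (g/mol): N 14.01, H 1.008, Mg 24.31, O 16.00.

M(Mg(NO3)2) = 24.31 + 2(14.01) + 6(16.00) = 148.33 g/mol.
M(H2O) = 2(1.008) + 16.00 = 18.016 g/mol.
n(Mg(NO3)2) = 47.670 g / 148.33 g/mol = 0.32138 mol.
From the equation the Mg(NO3)2:H2O mole ratio is 1:2, so n(H2O) = 0.32138 × 2/1 = 0.64276 mol.
Mass of H2O = 0.64276 mol × 18.016 g/mol = 11.580 g.

11.58 g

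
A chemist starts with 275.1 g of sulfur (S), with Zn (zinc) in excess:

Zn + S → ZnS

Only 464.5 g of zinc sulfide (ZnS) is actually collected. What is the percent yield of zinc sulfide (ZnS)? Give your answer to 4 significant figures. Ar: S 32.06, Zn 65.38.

55.55 %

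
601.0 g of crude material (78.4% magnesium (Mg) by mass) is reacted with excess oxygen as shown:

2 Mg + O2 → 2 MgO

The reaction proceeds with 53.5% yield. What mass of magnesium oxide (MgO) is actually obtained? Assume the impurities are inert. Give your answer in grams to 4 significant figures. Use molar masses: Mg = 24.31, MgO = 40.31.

418.0 g

Pure Mg available = 601.0 g × 0.784 = 471.18 g.
n(Mg) = 471.18 g / 24.31 g/mol = 19.382 mol.
From the equation the Mg:MgO mole ratio is 2:2, so n(MgO) = 19.382 × 2/2 = 19.382 mol.
Mass of MgO = 19.382 mol × 40.31 g/mol = 781.30 g.
Actual mass collected = 781.30 g × 0.535 = 418.00 g.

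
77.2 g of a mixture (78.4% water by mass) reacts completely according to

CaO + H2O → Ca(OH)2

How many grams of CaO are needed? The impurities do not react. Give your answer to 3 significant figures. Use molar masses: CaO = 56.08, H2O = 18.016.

Mass of pure H2O = 77.2 g × 0.784 = 60.52 g.
n(H2O) = 60.52 g / 18.016 g/mol = 3.360 mol.
From the equation the H2O:CaO mole ratio is 1:1, so n(CaO) = 3.360 × 1/1 = 3.360 mol.
Mass of CaO = 3.360 mol × 56.08 g/mol = 188.4 g.

188 g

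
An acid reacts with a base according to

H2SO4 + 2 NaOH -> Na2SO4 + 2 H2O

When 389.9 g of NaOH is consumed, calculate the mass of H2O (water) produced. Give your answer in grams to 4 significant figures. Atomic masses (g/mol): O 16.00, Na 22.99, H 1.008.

175.6 g

M(NaOH) = 22.99 + 16.00 + 1.008 = 39.998 g/mol.
M(H2O) = 2(1.008) + 16.00 = 18.016 g/mol.
n(NaOH) = 389.90 g / 39.998 g/mol = 9.7480 mol.
From the equation the NaOH:H2O mole ratio is 2:2, so n(H2O) = 9.7480 × 2/2 = 9.7480 mol.
Mass of H2O = 9.7480 mol × 18.016 g/mol = 175.62 g.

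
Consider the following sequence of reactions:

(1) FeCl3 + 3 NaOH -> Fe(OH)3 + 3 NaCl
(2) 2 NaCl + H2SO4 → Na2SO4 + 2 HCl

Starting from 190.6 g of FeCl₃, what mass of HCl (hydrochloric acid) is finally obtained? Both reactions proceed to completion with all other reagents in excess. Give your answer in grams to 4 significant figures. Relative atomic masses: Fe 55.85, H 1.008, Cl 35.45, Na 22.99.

128.5 g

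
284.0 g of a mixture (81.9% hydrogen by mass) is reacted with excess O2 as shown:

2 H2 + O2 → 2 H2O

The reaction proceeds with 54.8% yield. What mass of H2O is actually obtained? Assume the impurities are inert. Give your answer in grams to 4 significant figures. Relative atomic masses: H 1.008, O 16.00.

Pure H2 available = 284.0 g × 0.819 = 232.60 g.
M(H2) = 2(1.008) = 2.016 g/mol.
M(H2O) = 2(1.008) + 16.00 = 18.016 g/mol.
n(H2) = 232.60 g / 2.016 g/mol = 115.38 mol.
From the equation the H2:H2O mole ratio is 2:2, so n(H2O) = 115.38 × 2/2 = 115.38 mol.
Mass of H2O = 115.38 mol × 18.016 g/mol = 2078.6 g.
Actual mass collected = 2078.6 g × 0.548 = 1139.1 g.

1139 g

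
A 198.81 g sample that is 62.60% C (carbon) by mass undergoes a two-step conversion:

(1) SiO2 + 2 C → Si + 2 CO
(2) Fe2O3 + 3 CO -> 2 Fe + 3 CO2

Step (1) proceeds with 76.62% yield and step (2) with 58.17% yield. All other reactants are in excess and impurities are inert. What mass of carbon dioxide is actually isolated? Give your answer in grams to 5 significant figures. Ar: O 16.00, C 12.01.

Pure C = 198.81 × 0.6260 = 124.455 g.
M(C) = 12.01 g/mol.
M(CO2) = 12.01 + 2(16.00) = 44.01 g/mol.
n(C) = 124.455 / 12.01 = 10.3626 mol.
Step 1 (C:CO = 2:2): theoretical n(CO) = 10.3626 mol; at 76.62% yield, n(CO) = 7.93984 mol.
Step 2 (CO:CO2 = 3:3): theoretical n(CO2) = 7.93984 mol, so theoretical mass = 7.93984 × 44.01 = 349.432 g.
At 58.17% yield, actual mass of CO2 = 349.432 × 0.5817 = 203.265 g.

203.26 g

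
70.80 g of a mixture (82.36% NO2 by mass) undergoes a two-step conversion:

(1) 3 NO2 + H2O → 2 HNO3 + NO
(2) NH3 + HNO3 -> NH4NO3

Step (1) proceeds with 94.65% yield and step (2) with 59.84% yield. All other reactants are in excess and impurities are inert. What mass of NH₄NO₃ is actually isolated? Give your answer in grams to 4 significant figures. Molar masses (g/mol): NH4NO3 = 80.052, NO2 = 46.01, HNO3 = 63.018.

38.31 g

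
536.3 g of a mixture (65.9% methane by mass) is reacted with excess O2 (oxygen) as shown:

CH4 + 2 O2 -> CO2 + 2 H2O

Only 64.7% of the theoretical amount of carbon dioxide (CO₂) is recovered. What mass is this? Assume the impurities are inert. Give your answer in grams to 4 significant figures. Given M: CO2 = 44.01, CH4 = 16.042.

627.3 g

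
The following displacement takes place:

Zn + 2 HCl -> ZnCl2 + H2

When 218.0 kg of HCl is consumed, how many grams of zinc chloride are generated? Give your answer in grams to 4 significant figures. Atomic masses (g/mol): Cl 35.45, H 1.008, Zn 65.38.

M(HCl) = 1.008 + 35.45 = 36.458 g/mol.
M(ZnCl2) = 65.38 + 2(35.45) = 136.28 g/mol.
Convert: 218.0 kg = 218000 g.
n(HCl) = 218000 g / 36.458 g/mol = 5979.5 mol.
From the equation the HCl:ZnCl2 mole ratio is 2:1, so n(ZnCl2) = 5979.5 × 1/2 = 2989.7 mol.
Mass of ZnCl2 = 2989.7 mol × 136.28 g/mol = 407440 g.

407400 g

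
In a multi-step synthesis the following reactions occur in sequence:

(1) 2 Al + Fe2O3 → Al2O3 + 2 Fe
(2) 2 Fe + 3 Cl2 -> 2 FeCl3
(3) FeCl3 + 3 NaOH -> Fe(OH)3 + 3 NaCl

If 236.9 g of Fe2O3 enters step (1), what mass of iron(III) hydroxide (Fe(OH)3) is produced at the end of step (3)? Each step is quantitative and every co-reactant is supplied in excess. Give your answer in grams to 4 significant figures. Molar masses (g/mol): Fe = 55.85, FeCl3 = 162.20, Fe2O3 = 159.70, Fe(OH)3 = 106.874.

317.1 g

n(Fe2O3) = 236.9 / 159.70 = 1.4834 mol.
Reaction (1): Fe2O3→Fe ratio 1:2 ⇒ n(Fe) = 2.9668 mol.
Reaction (2): Fe→FeCl3 ratio 2:2 ⇒ n(FeCl3) = 2.9668 mol.
Reaction (3): FeCl3→Fe(OH)3 ratio 1:1 ⇒ n(Fe(OH)3) = 2.9668 mol.
Mass of Fe(OH)3 = 2.9668 × 106.874 = 317.08 g.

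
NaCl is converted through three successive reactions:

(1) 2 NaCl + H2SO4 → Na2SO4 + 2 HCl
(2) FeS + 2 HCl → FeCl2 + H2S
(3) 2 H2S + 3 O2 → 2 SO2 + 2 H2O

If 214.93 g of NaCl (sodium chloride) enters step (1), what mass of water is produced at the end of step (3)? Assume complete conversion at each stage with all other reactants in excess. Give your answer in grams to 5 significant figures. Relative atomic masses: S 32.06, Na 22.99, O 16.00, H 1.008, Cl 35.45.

M(NaCl) = 22.99 + 35.45 = 58.44 g/mol.
M(H2O) = 2(1.008) + 16.00 = 18.016 g/mol.
n(NaCl) = 214.93 / 58.44 = 3.67779 mol.
Reaction (1): NaCl→HCl ratio 2:2 ⇒ n(HCl) = 3.67779 mol.
Reaction (2): HCl→H2S ratio 2:1 ⇒ n(H2S) = 1.83889 mol.
Reaction (3): H2S→H2O ratio 2:2 ⇒ n(H2O) = 1.83889 mol.
Mass of H2O = 1.83889 × 18.016 = 33.1295 g.

33.130 g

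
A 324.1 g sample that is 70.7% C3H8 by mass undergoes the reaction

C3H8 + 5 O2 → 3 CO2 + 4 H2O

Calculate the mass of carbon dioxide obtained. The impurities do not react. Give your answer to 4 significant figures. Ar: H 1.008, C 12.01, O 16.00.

686.1 g

Mass of pure C3H8 = 324.1 g × 0.707 = 229.14 g.
M(C3H8) = 3(12.01) + 8(1.008) = 44.094 g/mol.
M(CO2) = 12.01 + 2(16.00) = 44.01 g/mol.
n(C3H8) = 229.14 g / 44.094 g/mol = 5.1966 mol.
From the equation the C3H8:CO2 mole ratio is 1:3, so n(CO2) = 5.1966 × 3/1 = 15.590 mol.
Mass of CO2 = 15.590 mol × 44.01 g/mol = 686.11 g.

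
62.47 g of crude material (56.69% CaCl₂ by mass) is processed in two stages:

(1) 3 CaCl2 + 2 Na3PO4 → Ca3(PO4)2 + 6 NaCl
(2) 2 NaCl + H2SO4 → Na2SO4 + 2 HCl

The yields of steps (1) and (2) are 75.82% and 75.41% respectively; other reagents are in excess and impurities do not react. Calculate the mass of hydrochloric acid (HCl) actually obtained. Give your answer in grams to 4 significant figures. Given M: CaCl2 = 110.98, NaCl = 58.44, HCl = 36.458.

Pure CaCl2 = 62.47 × 0.5669 = 35.414 g.
n(CaCl2) = 35.414 / 110.98 = 0.31910 mol.
Step 1 (CaCl2:NaCl = 3:6): theoretical n(NaCl) = 0.63821 mol; at 75.82% yield, n(NaCl) = 0.48389 mol.
Step 2 (NaCl:HCl = 2:2): theoretical n(HCl) = 0.48389 mol, so theoretical mass = 0.48389 × 36.458 = 17.642 g.
At 75.41% yield, actual mass of HCl = 17.642 × 0.7541 = 13.304 g.

13.30 g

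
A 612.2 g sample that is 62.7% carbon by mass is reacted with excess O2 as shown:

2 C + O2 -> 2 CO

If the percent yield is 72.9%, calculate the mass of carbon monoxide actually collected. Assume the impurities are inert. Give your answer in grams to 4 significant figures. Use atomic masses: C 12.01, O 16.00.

652.6 g

Pure C available = 612.2 g × 0.627 = 383.85 g.
M(C) = 12.01 g/mol.
M(CO) = 12.01 + 16.00 = 28.01 g/mol.
n(C) = 383.85 g / 12.01 g/mol = 31.961 mol.
From the equation the C:CO mole ratio is 2:2, so n(CO) = 31.961 × 2/2 = 31.961 mol.
Mass of CO = 31.961 mol × 28.01 g/mol = 895.22 g.
Actual mass collected = 895.22 g × 0.729 = 652.62 g.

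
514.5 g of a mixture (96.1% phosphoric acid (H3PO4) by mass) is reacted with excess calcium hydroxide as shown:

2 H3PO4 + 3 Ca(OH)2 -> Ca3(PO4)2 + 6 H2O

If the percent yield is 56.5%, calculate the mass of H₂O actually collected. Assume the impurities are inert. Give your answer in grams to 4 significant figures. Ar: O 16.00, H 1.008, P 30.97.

154.1 g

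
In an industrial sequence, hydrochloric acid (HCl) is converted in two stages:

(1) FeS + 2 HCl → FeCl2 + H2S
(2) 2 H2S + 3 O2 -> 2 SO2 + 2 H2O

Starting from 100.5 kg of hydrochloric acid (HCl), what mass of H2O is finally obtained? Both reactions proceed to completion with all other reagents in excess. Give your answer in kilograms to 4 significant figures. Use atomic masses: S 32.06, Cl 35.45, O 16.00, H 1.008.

24.83 kg

M(HCl) = 1.008 + 35.45 = 36.458 g/mol.
M(H2O) = 2(1.008) + 16.00 = 18.016 g/mol.
100.5 kg = 100500 g.
n(HCl) = 100500 / 36.458 = 2756.6 mol.
Step 1 gives a 2:1 ratio of HCl to H2S, so n(H2S) = 1378.3 mol.
In step 2 the H2S:H2O ratio is 2:2, so n(H2O) = 1378.3 mol.
Mass of H2O = 1378.3 × 18.016 = 24831 g = 24.83 kg.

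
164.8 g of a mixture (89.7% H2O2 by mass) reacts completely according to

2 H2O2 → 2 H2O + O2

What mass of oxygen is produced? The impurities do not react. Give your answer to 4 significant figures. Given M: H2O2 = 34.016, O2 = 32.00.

69.53 g

Mass of pure H2O2 = 164.8 g × 0.897 = 147.83 g.
n(H2O2) = 147.83 g / 34.016 g/mol = 4.3458 mol.
From the equation the H2O2:O2 mole ratio is 2:1, so n(O2) = 4.3458 × 1/2 = 2.1729 mol.
Mass of O2 = 2.1729 mol × 32.00 g/mol = 69.532 g.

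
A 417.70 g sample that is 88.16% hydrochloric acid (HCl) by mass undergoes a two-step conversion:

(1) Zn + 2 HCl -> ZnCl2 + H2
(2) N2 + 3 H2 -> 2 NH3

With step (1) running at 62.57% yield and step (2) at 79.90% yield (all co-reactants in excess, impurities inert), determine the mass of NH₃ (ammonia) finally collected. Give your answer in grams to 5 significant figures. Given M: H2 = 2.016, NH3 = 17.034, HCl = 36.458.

Pure HCl = 417.70 × 0.8816 = 368.244 g.
n(HCl) = 368.244 / 36.458 = 10.1005 mol.
Step 1 (HCl:H2 = 2:1): theoretical n(H2) = 5.05025 mol; at 62.57% yield, n(H2) = 3.15994 mol.
Step 2 (H2:NH3 = 3:2): theoretical n(NH3) = 2.10663 mol, so theoretical mass = 2.10663 × 17.034 = 35.8843 g.
At 79.90% yield, actual mass of NH3 = 35.8843 × 0.7990 = 28.6716 g.

28.672 g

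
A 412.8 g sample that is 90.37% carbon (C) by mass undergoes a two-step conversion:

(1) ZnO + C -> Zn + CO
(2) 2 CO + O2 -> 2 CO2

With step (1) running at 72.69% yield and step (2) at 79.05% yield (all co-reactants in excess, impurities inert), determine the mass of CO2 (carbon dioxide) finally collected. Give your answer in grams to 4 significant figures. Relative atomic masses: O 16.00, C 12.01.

Pure C = 412.8 × 0.9037 = 373.05 g.
M(C) = 12.01 g/mol.
M(CO2) = 12.01 + 2(16.00) = 44.01 g/mol.
n(C) = 373.05 / 12.01 = 31.061 mol.
Step 1 (C:CO = 1:1): theoretical n(CO) = 31.061 mol; at 72.69% yield, n(CO) = 22.579 mol.
Step 2 (CO:CO2 = 2:2): theoretical n(CO2) = 22.579 mol, so theoretical mass = 22.579 × 44.01 = 993.68 g.
At 79.05% yield, actual mass of CO2 = 993.68 × 0.7905 = 785.50 g.

785.5 g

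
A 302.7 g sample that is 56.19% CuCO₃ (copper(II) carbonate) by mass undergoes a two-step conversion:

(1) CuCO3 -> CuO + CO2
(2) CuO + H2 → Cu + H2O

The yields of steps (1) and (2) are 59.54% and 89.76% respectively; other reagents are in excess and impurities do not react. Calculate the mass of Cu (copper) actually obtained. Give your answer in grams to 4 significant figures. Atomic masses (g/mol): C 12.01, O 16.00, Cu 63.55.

46.75 g

Pure CuCO3 = 302.7 × 0.5619 = 170.09 g.
M(CuCO3) = 63.55 + 12.01 + 3(16.00) = 123.56 g/mol.
M(Cu) = 63.55 g/mol.
n(CuCO3) = 170.09 / 123.56 = 1.3766 mol.
Step 1 (CuCO3:CuO = 1:1): theoretical n(CuO) = 1.3766 mol; at 59.54% yield, n(CuO) = 0.81960 mol.
Step 2 (CuO:Cu = 1:1): theoretical n(Cu) = 0.81960 mol, so theoretical mass = 0.81960 × 63.55 = 52.086 g.
At 89.76% yield, actual mass of Cu = 52.086 × 0.8976 = 46.752 g.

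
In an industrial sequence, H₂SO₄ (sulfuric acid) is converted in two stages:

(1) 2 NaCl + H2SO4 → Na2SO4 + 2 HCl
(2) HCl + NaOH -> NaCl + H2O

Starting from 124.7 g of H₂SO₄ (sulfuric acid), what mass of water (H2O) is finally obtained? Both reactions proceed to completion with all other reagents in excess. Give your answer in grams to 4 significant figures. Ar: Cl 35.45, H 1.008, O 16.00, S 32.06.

M(H2SO4) = 2(1.008) + 32.06 + 4(16.00) = 98.076 g/mol.
M(H2O) = 2(1.008) + 16.00 = 18.016 g/mol.
n(H2SO4) = 124.70 / 98.076 = 1.2715 mol.
Step 1 gives a 1:2 ratio of H2SO4 to HCl, so n(HCl) = 2.5429 mol.
In step 2 the HCl:H2O ratio is 1:1, so n(H2O) = 2.5429 mol.
Mass of H2O = 2.5429 × 18.016 = 45.813 g.

45.81 g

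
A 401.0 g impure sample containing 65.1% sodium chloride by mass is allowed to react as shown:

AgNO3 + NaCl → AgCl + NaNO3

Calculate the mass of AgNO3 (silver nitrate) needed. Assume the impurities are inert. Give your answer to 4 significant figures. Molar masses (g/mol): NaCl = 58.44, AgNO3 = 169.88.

Mass of pure NaCl = 401.0 g × 0.651 = 261.05 g.
n(NaCl) = 261.05 g / 58.44 g/mol = 4.4670 mol.
From the equation the NaCl:AgNO3 mole ratio is 1:1, so n(AgNO3) = 4.4670 × 1/1 = 4.4670 mol.
Mass of AgNO3 = 4.4670 mol × 169.88 g/mol = 758.85 g.

758.9 g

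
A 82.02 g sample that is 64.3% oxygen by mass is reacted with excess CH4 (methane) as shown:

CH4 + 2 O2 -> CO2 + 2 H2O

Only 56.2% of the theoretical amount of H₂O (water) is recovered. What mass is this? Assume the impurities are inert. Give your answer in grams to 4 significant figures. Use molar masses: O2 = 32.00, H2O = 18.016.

Pure O2 available = 82.02 g × 0.643 = 52.739 g.
n(O2) = 52.739 g / 32.00 g/mol = 1.6481 mol.
From the equation the O2:H2O mole ratio is 2:2, so n(H2O) = 1.6481 × 2/2 = 1.6481 mol.
Mass of H2O = 1.6481 mol × 18.016 g/mol = 29.692 g.
Actual mass collected = 29.692 g × 0.562 = 16.687 g.

16.69 g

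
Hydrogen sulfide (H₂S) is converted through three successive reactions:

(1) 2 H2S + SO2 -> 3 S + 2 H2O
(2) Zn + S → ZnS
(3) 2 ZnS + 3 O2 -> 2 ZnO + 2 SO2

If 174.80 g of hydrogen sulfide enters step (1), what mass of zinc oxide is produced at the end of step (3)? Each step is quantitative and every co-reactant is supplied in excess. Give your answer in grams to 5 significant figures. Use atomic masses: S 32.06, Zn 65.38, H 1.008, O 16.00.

626.18 g

M(H2S) = 2(1.008) + 32.06 = 34.076 g/mol.
M(ZnO) = 65.38 + 16.00 = 81.38 g/mol.
n(H2S) = 174.80 / 34.076 = 5.12971 mol.
Reaction (1): H2S→S ratio 2:3 ⇒ n(S) = 7.69457 mol.
Reaction (2): S→ZnS ratio 1:1 ⇒ n(ZnS) = 7.69457 mol.
Reaction (3): ZnS→ZnO ratio 2:2 ⇒ n(ZnO) = 7.69457 mol.
Mass of ZnO = 7.69457 × 81.38 = 626.184 g.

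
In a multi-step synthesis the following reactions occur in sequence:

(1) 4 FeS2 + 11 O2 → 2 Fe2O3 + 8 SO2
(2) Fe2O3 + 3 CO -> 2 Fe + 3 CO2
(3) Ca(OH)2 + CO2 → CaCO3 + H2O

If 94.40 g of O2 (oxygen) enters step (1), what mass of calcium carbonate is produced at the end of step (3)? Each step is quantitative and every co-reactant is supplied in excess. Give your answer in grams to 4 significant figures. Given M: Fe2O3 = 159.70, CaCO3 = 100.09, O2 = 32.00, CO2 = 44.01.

n(O2) = 94.40 / 32.00 = 2.9500 mol.
Reaction (1): O2→Fe2O3 ratio 11:2 ⇒ n(Fe2O3) = 0.53636 mol.
Reaction (2): Fe2O3→CO2 ratio 1:3 ⇒ n(CO2) = 1.6091 mol.
Reaction (3): CO2→CaCO3 ratio 1:1 ⇒ n(CaCO3) = 1.6091 mol.
Mass of CaCO3 = 1.6091 × 100.09 = 161.05 g.

161.1 g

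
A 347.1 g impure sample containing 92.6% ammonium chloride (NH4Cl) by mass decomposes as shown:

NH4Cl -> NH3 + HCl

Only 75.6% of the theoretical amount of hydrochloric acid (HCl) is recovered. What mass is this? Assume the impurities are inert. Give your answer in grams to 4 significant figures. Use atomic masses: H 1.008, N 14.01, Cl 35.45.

165.6 g

Pure NH4Cl available = 347.1 g × 0.926 = 321.41 g.
M(NH4Cl) = 14.01 + 4(1.008) + 35.45 = 53.492 g/mol.
M(HCl) = 1.008 + 35.45 = 36.458 g/mol.
n(NH4Cl) = 321.41 g / 53.492 g/mol = 6.0086 mol.
From the equation the NH4Cl:HCl mole ratio is 1:1, so n(HCl) = 6.0086 × 1/1 = 6.0086 mol.
Mass of HCl = 6.0086 mol × 36.458 g/mol = 219.06 g.
Actual mass collected = 219.06 g × 0.756 = 165.61 g.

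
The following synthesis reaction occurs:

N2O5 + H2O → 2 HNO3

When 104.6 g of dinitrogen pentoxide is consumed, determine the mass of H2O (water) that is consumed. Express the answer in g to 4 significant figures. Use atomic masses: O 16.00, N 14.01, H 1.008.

M(N2O5) = 2(14.01) + 5(16.00) = 108.02 g/mol.
M(H2O) = 2(1.008) + 16.00 = 18.016 g/mol.
n(N2O5) = 104.60 g / 108.02 g/mol = 0.96834 mol.
From the equation the N2O5:H2O mole ratio is 1:1, so n(H2O) = 0.96834 × 1/1 = 0.96834 mol.
Mass of H2O = 0.96834 mol × 18.016 g/mol = 17.446 g.

17.45 g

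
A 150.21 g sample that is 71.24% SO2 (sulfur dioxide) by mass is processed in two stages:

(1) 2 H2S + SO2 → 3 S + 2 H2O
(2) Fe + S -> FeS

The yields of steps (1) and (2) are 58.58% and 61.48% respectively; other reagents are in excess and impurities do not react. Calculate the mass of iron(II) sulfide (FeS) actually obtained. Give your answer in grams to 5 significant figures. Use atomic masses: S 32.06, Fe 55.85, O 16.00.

Pure SO2 = 150.21 × 0.7124 = 107.010 g.
M(SO2) = 32.06 + 2(16.00) = 64.06 g/mol.
M(FeS) = 55.85 + 32.06 = 87.91 g/mol.
n(SO2) = 107.010 / 64.06 = 1.67046 mol.
Step 1 (SO2:S = 1:3): theoretical n(S) = 5.01138 mol; at 58.58% yield, n(S) = 2.93566 mol.
Step 2 (S:FeS = 1:1): theoretical n(FeS) = 2.93566 mol, so theoretical mass = 2.93566 × 87.91 = 258.074 g.
At 61.48% yield, actual mass of FeS = 258.074 × 0.6148 = 158.664 g.

158.66 g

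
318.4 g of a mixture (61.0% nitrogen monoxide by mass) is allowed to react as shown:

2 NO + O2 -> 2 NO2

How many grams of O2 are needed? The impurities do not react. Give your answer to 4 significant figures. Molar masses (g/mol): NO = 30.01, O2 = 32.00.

103.6 g

Mass of pure NO = 318.4 g × 0.610 = 194.22 g.
n(NO) = 194.22 g / 30.01 g/mol = 6.4720 mol.
From the equation the NO:O2 mole ratio is 2:1, so n(O2) = 6.4720 × 1/2 = 3.2360 mol.
Mass of O2 = 3.2360 mol × 32.00 g/mol = 103.55 g.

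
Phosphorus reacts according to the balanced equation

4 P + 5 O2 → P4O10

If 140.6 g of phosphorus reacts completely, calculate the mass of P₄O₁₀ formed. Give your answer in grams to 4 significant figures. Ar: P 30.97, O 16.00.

M(P) = 30.97 g/mol.
M(P4O10) = 4(30.97) + 10(16.00) = 283.88 g/mol.
n(P) = 140.60 g / 30.97 g/mol = 4.5399 mol.
From the equation the P:P4O10 mole ratio is 4:1, so n(P4O10) = 4.5399 × 1/4 = 1.1350 mol.
Mass of P4O10 = 1.1350 mol × 283.88 g/mol = 322.20 g.

322.2 g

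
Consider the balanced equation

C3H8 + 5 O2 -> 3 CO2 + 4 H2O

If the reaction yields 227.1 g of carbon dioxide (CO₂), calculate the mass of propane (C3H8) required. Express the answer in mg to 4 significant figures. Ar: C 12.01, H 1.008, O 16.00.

75840 mg

M(CO2) = 12.01 + 2(16.00) = 44.01 g/mol.
M(C3H8) = 3(12.01) + 8(1.008) = 44.094 g/mol.
n(CO2) = 227.10 g / 44.01 g/mol = 5.1602 mol.
From the equation the CO2:C3H8 mole ratio is 3:1, so n(C3H8) = 5.1602 × 1/3 = 1.7201 mol.
Mass of C3H8 = 1.7201 mol × 44.094 g/mol = 75.844 g.
Converting to mg: 75.844 g = 75840 mg.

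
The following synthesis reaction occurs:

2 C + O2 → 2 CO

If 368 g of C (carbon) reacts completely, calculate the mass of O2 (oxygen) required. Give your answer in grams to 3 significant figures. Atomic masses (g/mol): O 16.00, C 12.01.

M(C) = 12.01 g/mol.
M(O2) = 2(16.00) = 32.00 g/mol.
n(C) = 368.0 g / 12.01 g/mol = 30.64 mol.
From the equation the C:O2 mole ratio is 2:1, so n(O2) = 30.64 × 1/2 = 15.32 mol.
Mass of O2 = 15.32 mol × 32.00 g/mol = 490.3 g.

490 g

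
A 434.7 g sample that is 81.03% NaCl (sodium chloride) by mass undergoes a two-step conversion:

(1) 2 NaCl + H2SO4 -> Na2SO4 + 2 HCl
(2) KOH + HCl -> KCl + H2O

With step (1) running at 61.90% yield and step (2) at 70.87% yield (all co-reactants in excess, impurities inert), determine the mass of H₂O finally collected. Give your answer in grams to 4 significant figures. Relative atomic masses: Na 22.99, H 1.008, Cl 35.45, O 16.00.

47.64 g

Pure NaCl = 434.7 × 0.8103 = 352.24 g.
M(NaCl) = 22.99 + 35.45 = 58.44 g/mol.
M(H2O) = 2(1.008) + 16.00 = 18.016 g/mol.
n(NaCl) = 352.24 / 58.44 = 6.0273 mol.
Step 1 (NaCl:HCl = 2:2): theoretical n(HCl) = 6.0273 mol; at 61.90% yield, n(HCl) = 3.7309 mol.
Step 2 (HCl:H2O = 1:1): theoretical n(H2O) = 3.7309 mol, so theoretical mass = 3.7309 × 18.016 = 67.216 g.
At 70.87% yield, actual mass of H2O = 67.216 × 0.7087 = 47.636 g.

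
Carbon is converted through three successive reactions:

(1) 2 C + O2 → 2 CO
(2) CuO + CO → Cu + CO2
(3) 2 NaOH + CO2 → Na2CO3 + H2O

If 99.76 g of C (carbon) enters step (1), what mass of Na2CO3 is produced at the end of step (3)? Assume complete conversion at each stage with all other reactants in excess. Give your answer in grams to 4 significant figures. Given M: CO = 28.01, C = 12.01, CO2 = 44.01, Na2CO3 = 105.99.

n(C) = 99.76 / 12.01 = 8.3064 mol.
Reaction (1): C→CO ratio 2:2 ⇒ n(CO) = 8.3064 mol.
Reaction (2): CO→CO2 ratio 1:1 ⇒ n(CO2) = 8.3064 mol.
Reaction (3): CO2→Na2CO3 ratio 1:1 ⇒ n(Na2CO3) = 8.3064 mol.
Mass of Na2CO3 = 8.3064 × 105.99 = 880.40 g.

880.4 g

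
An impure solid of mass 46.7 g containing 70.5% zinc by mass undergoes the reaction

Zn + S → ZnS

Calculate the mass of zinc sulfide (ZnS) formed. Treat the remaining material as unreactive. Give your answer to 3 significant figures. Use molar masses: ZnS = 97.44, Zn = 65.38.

49.1 g

Mass of pure Zn = 46.7 g × 0.705 = 32.92 g.
n(Zn) = 32.92 g / 65.38 g/mol = 0.5036 mol.
From the equation the Zn:ZnS mole ratio is 1:1, so n(ZnS) = 0.5036 × 1/1 = 0.5036 mol.
Mass of ZnS = 0.5036 mol × 97.44 g/mol = 49.07 g.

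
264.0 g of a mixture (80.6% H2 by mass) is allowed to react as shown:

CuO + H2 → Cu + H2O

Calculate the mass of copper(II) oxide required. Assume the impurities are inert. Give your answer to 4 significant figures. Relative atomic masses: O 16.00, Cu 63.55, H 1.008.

8396 g

Mass of pure H2 = 264.0 g × 0.806 = 212.78 g.
M(H2) = 2(1.008) = 2.016 g/mol.
M(CuO) = 63.55 + 16.00 = 79.55 g/mol.
n(H2) = 212.78 g / 2.016 g/mol = 105.55 mol.
From the equation the H2:CuO mole ratio is 1:1, so n(CuO) = 105.55 × 1/1 = 105.55 mol.
Mass of CuO = 105.55 mol × 79.55 g/mol = 8396.3 g.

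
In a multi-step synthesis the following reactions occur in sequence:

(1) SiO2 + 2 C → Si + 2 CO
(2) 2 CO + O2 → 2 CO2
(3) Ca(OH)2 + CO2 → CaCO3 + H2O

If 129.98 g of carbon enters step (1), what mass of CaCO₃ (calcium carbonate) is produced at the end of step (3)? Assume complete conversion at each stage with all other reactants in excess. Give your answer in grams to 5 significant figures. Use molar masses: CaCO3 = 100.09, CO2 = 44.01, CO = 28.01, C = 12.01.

1083.2 g

n(C) = 129.98 / 12.01 = 10.8226 mol.
Reaction (1): C→CO ratio 2:2 ⇒ n(CO) = 10.8226 mol.
Reaction (2): CO→CO2 ratio 2:2 ⇒ n(CO2) = 10.8226 mol.
Reaction (3): CO2→CaCO3 ratio 1:1 ⇒ n(CaCO3) = 10.8226 mol.
Mass of CaCO3 = 10.8226 × 100.09 = 1083.24 g.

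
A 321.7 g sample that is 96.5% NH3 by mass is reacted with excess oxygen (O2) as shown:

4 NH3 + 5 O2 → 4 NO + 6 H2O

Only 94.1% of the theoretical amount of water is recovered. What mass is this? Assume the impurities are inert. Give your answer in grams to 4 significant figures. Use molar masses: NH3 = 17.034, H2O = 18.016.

Pure NH3 available = 321.7 g × 0.965 = 310.44 g.
n(NH3) = 310.44 g / 17.034 g/mol = 18.225 mol.
From the equation the NH3:H2O mole ratio is 4:6, so n(H2O) = 18.225 × 6/4 = 27.337 mol.
Mass of H2O = 27.337 mol × 18.016 g/mol = 492.51 g.
Actual mass collected = 492.51 g × 0.941 = 463.45 g.

463.4 g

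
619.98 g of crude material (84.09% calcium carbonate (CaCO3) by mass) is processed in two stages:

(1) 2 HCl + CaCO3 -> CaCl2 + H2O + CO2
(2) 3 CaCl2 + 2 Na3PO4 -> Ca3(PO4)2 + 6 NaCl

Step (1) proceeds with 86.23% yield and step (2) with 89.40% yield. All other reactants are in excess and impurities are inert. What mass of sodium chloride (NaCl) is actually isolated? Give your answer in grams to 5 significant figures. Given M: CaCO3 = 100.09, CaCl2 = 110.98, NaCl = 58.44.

Pure CaCO3 = 619.98 × 0.8409 = 521.341 g.
n(CaCO3) = 521.341 / 100.09 = 5.20872 mol.
Step 1 (CaCO3:CaCl2 = 1:1): theoretical n(CaCl2) = 5.20872 mol; at 86.23% yield, n(CaCl2) = 4.49148 mol.
Step 2 (CaCl2:NaCl = 3:6): theoretical n(NaCl) = 8.98297 mol, so theoretical mass = 8.98297 × 58.44 = 524.964 g.
At 89.40% yield, actual mass of NaCl = 524.964 × 0.8940 = 469.318 g.

469.32 g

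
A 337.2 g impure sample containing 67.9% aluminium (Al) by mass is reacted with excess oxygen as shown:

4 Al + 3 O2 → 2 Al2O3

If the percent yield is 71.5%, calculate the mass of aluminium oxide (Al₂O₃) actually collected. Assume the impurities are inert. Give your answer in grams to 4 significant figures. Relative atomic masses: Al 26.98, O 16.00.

309.3 g

Pure Al available = 337.2 g × 0.679 = 228.96 g.
M(Al) = 26.98 g/mol.
M(Al2O3) = 2(26.98) + 3(16.00) = 101.96 g/mol.
n(Al) = 228.96 g / 26.98 g/mol = 8.4862 mol.
From the equation the Al:Al2O3 mole ratio is 4:2, so n(Al2O3) = 8.4862 × 2/4 = 4.2431 mol.
Mass of Al2O3 = 4.2431 mol × 101.96 g/mol = 432.63 g.
Actual mass collected = 432.63 g × 0.715 = 309.33 g.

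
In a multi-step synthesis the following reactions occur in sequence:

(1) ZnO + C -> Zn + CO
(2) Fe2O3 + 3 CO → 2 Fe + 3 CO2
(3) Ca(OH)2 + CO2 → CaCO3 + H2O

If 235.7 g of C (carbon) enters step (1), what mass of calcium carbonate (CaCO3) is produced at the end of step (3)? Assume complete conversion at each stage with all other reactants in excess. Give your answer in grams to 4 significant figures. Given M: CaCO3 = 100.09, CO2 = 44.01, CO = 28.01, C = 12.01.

n(C) = 235.7 / 12.01 = 19.625 mol.
Reaction (1): C→CO ratio 1:1 ⇒ n(CO) = 19.625 mol.
Reaction (2): CO→CO2 ratio 3:3 ⇒ n(CO2) = 19.625 mol.
Reaction (3): CO2→CaCO3 ratio 1:1 ⇒ n(CaCO3) = 19.625 mol.
Mass of CaCO3 = 19.625 × 100.09 = 1964.3 g.

1964 g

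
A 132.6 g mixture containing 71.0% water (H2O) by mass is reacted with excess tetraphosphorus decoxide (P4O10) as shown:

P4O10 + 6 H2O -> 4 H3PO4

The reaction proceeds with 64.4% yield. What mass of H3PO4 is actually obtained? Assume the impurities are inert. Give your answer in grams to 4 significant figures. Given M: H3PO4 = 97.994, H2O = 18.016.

219.9 g

Pure H2O available = 132.6 g × 0.710 = 94.146 g.
n(H2O) = 94.146 g / 18.016 g/mol = 5.2257 mol.
From the equation the H2O:H3PO4 mole ratio is 6:4, so n(H3PO4) = 5.2257 × 4/6 = 3.4838 mol.
Mass of H3PO4 = 3.4838 mol × 97.994 g/mol = 341.39 g.
Actual mass collected = 341.39 g × 0.644 = 219.86 g.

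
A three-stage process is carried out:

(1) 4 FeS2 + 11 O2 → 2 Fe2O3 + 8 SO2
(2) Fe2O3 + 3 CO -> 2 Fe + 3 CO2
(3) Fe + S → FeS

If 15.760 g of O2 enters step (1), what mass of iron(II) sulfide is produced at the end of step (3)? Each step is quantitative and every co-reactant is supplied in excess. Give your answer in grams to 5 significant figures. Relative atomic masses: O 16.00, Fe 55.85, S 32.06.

M(O2) = 2(16.00) = 32.00 g/mol.
M(FeS) = 55.85 + 32.06 = 87.91 g/mol.
n(O2) = 15.760 / 32.00 = 0.492500 mol.
Reaction (1): O2→Fe2O3 ratio 11:2 ⇒ n(Fe2O3) = 0.0895455 mol.
Reaction (2): Fe2O3→Fe ratio 1:2 ⇒ n(Fe) = 0.179091 mol.
Reaction (3): Fe→FeS ratio 1:1 ⇒ n(FeS) = 0.179091 mol.
Mass of FeS = 0.179091 × 87.91 = 15.7439 g.

15.744 g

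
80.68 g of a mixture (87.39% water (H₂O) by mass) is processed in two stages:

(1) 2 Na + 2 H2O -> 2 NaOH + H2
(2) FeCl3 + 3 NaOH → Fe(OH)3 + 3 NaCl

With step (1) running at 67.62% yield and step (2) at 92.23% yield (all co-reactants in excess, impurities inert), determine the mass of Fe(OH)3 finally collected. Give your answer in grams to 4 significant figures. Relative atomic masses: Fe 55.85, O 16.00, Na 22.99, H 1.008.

86.95 g

Pure H2O = 80.68 × 0.8739 = 70.506 g.
M(H2O) = 2(1.008) + 16.00 = 18.016 g/mol.
M(Fe(OH)3) = 55.85 + 3(16.00) + 3(1.008) = 106.874 g/mol.
n(H2O) = 70.506 / 18.016 = 3.9135 mol.
Step 1 (H2O:NaOH = 2:2): theoretical n(NaOH) = 3.9135 mol; at 67.62% yield, n(NaOH) = 2.6463 mol.
Step 2 (NaOH:Fe(OH)3 = 3:1): theoretical n(Fe(OH)3) = 0.88211 mol, so theoretical mass = 0.88211 × 106.874 = 94.275 g.
At 92.23% yield, actual mass of Fe(OH)3 = 94.275 × 0.9223 = 86.950 g.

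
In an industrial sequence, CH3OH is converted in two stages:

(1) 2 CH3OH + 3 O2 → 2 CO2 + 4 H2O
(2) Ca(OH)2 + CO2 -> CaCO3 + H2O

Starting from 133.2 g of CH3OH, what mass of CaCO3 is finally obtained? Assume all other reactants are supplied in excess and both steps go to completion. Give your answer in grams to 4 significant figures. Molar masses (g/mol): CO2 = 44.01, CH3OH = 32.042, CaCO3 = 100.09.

n(CH3OH) = 133.20 / 32.042 = 4.1570 mol.
Step 1 gives a 2:2 ratio of CH3OH to CO2, so n(CO2) = 4.1570 mol.
In step 2 the CO2:CaCO3 ratio is 1:1, so n(CaCO3) = 4.1570 mol.
Mass of CaCO3 = 4.1570 × 100.09 = 416.08 g.

416.1 g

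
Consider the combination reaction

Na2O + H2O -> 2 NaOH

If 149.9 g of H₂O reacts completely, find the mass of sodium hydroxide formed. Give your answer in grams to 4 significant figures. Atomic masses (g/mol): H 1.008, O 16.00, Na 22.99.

665.6 g

M(H2O) = 2(1.008) + 16.00 = 18.016 g/mol.
M(NaOH) = 22.99 + 16.00 + 1.008 = 39.998 g/mol.
n(H2O) = 149.90 g / 18.016 g/mol = 8.3204 mol.
From the equation the H2O:NaOH mole ratio is 1:2, so n(NaOH) = 8.3204 × 2/1 = 16.641 mol.
Mass of NaOH = 16.641 mol × 39.998 g/mol = 665.60 g.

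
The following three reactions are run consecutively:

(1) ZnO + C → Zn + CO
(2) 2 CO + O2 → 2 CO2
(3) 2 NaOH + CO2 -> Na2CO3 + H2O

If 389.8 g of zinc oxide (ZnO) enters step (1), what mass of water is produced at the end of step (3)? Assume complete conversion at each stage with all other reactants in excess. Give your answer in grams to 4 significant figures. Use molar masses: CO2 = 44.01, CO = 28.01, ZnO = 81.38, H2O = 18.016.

86.29 g

n(ZnO) = 389.8 / 81.38 = 4.7899 mol.
Reaction (1): ZnO→CO ratio 1:1 ⇒ n(CO) = 4.7899 mol.
Reaction (2): CO→CO2 ratio 2:2 ⇒ n(CO2) = 4.7899 mol.
Reaction (3): CO2→H2O ratio 1:1 ⇒ n(H2O) = 4.7899 mol.
Mass of H2O = 4.7899 × 18.016 = 86.294 g.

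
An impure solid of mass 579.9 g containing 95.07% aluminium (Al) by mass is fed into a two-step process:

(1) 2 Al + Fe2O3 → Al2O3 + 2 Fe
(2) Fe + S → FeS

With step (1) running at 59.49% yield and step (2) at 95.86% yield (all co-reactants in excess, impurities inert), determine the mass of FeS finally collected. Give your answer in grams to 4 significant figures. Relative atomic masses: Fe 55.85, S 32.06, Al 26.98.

1024 g

Pure Al = 579.9 × 0.9507 = 551.31 g.
M(Al) = 26.98 g/mol.
M(FeS) = 55.85 + 32.06 = 87.91 g/mol.
n(Al) = 551.31 / 26.98 = 20.434 mol.
Step 1 (Al:Fe = 2:2): theoretical n(Fe) = 20.434 mol; at 59.49% yield, n(Fe) = 12.156 mol.
Step 2 (Fe:FeS = 1:1): theoretical n(FeS) = 12.156 mol, so theoretical mass = 12.156 × 87.91 = 1068.7 g.
At 95.86% yield, actual mass of FeS = 1068.7 × 0.9586 = 1024.4 g.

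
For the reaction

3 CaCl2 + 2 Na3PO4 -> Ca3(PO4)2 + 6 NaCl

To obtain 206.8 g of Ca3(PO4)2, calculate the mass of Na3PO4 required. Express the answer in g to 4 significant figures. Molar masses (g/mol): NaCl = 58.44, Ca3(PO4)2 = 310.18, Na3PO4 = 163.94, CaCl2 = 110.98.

218.6 g

n(Ca3(PO4)2) = 206.80 g / 310.18 g/mol = 0.66671 mol.
From the equation the Ca3(PO4)2:Na3PO4 mole ratio is 1:2, so n(Na3PO4) = 0.66671 × 2/1 = 1.3334 mol.
Mass of Na3PO4 = 1.3334 mol × 163.94 g/mol = 218.60 g.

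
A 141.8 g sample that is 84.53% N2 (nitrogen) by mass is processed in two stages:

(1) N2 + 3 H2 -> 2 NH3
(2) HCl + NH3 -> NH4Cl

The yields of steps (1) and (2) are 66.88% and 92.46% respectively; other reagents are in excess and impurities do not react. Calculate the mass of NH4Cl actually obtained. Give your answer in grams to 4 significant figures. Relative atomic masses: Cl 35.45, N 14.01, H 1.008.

Pure N2 = 141.8 × 0.8453 = 119.86 g.
M(N2) = 2(14.01) = 28.02 g/mol.
M(NH4Cl) = 14.01 + 4(1.008) + 35.45 = 53.492 g/mol.
n(N2) = 119.86 / 28.02 = 4.2778 mol.
Step 1 (N2:NH3 = 1:2): theoretical n(NH3) = 8.5556 mol; at 66.88% yield, n(NH3) = 5.7220 mol.
Step 2 (NH3:NH4Cl = 1:1): theoretical n(NH4Cl) = 5.7220 mol, so theoretical mass = 5.7220 × 53.492 = 306.08 g.
At 92.46% yield, actual mass of NH4Cl = 306.08 × 0.9246 = 283.00 g.

283.0 g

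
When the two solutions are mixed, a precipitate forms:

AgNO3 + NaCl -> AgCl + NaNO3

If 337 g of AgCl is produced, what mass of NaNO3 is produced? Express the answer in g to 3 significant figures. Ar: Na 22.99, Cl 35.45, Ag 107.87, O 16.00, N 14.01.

200 g

M(AgCl) = 107.87 + 35.45 = 143.32 g/mol.
M(NaNO3) = 22.99 + 14.01 + 3(16.00) = 85.00 g/mol.
n(AgCl) = 337.0 g / 143.32 g/mol = 2.351 mol.
From the equation the AgCl:NaNO3 mole ratio is 1:1, so n(NaNO3) = 2.351 × 1/1 = 2.351 mol.
Mass of NaNO3 = 2.351 mol × 85.00 g/mol = 199.9 g.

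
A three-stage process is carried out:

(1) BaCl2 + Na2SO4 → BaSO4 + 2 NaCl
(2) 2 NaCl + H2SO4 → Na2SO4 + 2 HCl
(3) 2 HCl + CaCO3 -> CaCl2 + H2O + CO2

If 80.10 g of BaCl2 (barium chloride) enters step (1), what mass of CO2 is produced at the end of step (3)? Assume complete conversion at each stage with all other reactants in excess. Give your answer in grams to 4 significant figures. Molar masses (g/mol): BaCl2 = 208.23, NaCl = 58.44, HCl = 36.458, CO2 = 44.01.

16.93 g

n(BaCl2) = 80.10 / 208.23 = 0.38467 mol.
Reaction (1): BaCl2→NaCl ratio 1:2 ⇒ n(NaCl) = 0.76934 mol.
Reaction (2): NaCl→HCl ratio 2:2 ⇒ n(HCl) = 0.76934 mol.
Reaction (3): HCl→CO2 ratio 2:1 ⇒ n(CO2) = 0.38467 mol.
Mass of CO2 = 0.38467 × 44.01 = 16.929 g.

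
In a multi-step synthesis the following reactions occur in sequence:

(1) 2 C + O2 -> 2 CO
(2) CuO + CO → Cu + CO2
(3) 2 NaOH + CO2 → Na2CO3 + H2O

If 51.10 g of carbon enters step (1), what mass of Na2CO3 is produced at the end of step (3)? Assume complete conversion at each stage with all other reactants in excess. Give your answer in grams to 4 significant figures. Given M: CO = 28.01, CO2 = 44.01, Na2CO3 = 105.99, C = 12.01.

451.0 g

n(C) = 51.10 / 12.01 = 4.2548 mol.
Reaction (1): C→CO ratio 2:2 ⇒ n(CO) = 4.2548 mol.
Reaction (2): CO→CO2 ratio 1:1 ⇒ n(CO2) = 4.2548 mol.
Reaction (3): CO2→Na2CO3 ratio 1:1 ⇒ n(Na2CO3) = 4.2548 mol.
Mass of Na2CO3 = 4.2548 × 105.99 = 450.96 g.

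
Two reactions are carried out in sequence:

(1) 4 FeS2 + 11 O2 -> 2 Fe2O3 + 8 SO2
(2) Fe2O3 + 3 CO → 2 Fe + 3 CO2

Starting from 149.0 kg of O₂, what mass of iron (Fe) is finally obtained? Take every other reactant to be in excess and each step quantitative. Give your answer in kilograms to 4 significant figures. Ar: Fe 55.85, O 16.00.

94.56 kg

M(O2) = 2(16.00) = 32.00 g/mol.
M(Fe) = 55.85 g/mol.
149.0 kg = 149000 g.
n(O2) = 149000 / 32.00 = 4656.2 mol.
Step 1 gives a 11:2 ratio of O2 to Fe2O3, so n(Fe2O3) = 846.59 mol.
In step 2 the Fe2O3:Fe ratio is 1:2, so n(Fe) = 1693.2 mol.
Mass of Fe = 1693.2 × 55.85 = 94564 g = 94.56 kg.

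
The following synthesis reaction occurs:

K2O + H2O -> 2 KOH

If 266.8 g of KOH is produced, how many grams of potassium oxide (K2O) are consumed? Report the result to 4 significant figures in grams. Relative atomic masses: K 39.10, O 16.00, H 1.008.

224.0 g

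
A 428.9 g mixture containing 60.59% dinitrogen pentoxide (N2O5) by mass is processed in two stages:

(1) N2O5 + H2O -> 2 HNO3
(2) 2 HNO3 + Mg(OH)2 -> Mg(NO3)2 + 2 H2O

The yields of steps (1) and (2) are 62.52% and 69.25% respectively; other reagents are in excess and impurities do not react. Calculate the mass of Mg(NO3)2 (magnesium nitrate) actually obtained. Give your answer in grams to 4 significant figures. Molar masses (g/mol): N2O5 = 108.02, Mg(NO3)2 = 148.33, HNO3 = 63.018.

Pure N2O5 = 428.9 × 0.6059 = 259.87 g.
n(N2O5) = 259.87 / 108.02 = 2.4058 mol.
Step 1 (N2O5:HNO3 = 1:2): theoretical n(HNO3) = 4.8115 mol; at 62.52% yield, n(HNO3) = 3.0082 mol.
Step 2 (HNO3:Mg(NO3)2 = 2:1): theoretical n(Mg(NO3)2) = 1.5041 mol, so theoretical mass = 1.5041 × 148.33 = 223.10 g.
At 69.25% yield, actual mass of Mg(NO3)2 = 223.10 × 0.6925 = 154.50 g.

154.5 g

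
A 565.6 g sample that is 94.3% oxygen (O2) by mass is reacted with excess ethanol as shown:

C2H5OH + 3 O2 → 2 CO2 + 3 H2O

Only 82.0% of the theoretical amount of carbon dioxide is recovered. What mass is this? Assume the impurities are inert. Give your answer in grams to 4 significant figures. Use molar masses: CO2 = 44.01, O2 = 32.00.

401.0 g

Pure O2 available = 565.6 g × 0.943 = 533.36 g.
n(O2) = 533.36 g / 32.00 g/mol = 16.668 mol.
From the equation the O2:CO2 mole ratio is 3:2, so n(CO2) = 16.668 × 2/3 = 11.112 mol.
Mass of CO2 = 11.112 mol × 44.01 g/mol = 489.03 g.
Actual mass collected = 489.03 g × 0.820 = 401.00 g.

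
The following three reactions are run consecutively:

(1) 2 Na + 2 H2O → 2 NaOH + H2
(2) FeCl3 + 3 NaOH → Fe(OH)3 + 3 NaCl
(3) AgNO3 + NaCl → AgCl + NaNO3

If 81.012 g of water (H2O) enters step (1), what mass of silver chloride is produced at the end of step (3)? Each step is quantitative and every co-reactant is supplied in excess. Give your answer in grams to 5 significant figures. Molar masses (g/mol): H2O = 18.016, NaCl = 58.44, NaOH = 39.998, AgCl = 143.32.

n(H2O) = 81.012 / 18.016 = 4.49667 mol.
Reaction (1): H2O→NaOH ratio 2:2 ⇒ n(NaOH) = 4.49667 mol.
Reaction (2): NaOH→NaCl ratio 3:3 ⇒ n(NaCl) = 4.49667 mol.
Reaction (3): NaCl→AgCl ratio 1:1 ⇒ n(AgCl) = 4.49667 mol.
Mass of AgCl = 4.49667 × 143.32 = 644.463 g.

644.46 g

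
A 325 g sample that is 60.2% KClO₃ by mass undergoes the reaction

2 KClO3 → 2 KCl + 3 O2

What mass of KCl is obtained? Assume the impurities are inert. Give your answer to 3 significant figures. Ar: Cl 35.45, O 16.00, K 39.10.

Mass of pure KClO3 = 325 g × 0.602 = 195.7 g.
M(KClO3) = 39.10 + 35.45 + 3(16.00) = 122.55 g/mol.
M(KCl) = 39.10 + 35.45 = 74.55 g/mol.
n(KClO3) = 195.7 g / 122.55 g/mol = 1.596 mol.
From the equation the KClO3:KCl mole ratio is 2:2, so n(KCl) = 1.596 × 2/2 = 1.596 mol.
Mass of KCl = 1.596 mol × 74.55 g/mol = 119.0 g.

119 g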